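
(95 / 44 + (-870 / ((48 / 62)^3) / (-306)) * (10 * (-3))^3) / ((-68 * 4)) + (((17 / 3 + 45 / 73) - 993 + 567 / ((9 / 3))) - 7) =-140106853303 / 712909824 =-196.53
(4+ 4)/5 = 8/5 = 1.60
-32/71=-0.45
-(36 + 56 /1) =-92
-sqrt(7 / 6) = -1.08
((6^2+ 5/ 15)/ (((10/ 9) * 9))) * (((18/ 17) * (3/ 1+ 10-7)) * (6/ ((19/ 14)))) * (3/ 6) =82404/ 1615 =51.02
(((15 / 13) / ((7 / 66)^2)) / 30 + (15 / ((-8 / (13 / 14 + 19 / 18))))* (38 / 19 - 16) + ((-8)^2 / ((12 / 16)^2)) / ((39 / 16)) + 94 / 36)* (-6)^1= -7209247 / 11466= -628.75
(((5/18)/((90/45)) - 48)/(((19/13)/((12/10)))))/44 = -22399/25080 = -0.89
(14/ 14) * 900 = 900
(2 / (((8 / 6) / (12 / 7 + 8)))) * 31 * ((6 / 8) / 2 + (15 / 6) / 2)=20553 / 28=734.04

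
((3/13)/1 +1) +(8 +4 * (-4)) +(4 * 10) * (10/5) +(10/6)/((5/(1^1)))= 2869/39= 73.56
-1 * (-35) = 35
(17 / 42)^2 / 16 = 289 / 28224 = 0.01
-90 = -90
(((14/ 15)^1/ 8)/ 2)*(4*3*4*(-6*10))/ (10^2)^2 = -21/ 1250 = -0.02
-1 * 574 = -574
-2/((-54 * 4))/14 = 1/1512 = 0.00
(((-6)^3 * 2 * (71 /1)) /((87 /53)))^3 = -159107309262286848 /24389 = -6523732390105.66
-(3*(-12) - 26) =62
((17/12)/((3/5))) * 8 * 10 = 1700/9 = 188.89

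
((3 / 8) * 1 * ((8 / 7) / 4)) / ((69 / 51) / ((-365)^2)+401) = 0.00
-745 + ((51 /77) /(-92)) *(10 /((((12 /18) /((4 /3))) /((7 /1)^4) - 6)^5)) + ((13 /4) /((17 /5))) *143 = -207751996234848900033662363675 /341523896023700467978337404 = -608.31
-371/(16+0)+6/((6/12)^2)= 13/16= 0.81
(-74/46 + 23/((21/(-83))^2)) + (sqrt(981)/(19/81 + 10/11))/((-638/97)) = 3627964/10143 - 23571 * sqrt(109)/59102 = 353.52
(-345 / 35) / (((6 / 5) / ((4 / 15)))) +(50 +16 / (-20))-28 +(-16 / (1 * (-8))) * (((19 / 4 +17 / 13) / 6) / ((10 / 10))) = 114817 / 5460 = 21.03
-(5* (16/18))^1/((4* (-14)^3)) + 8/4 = 24701/12348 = 2.00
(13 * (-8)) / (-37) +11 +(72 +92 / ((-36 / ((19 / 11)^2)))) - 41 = 1498351 / 40293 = 37.19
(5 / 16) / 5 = 1 / 16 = 0.06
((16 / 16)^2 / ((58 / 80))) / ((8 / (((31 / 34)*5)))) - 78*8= -614489 / 986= -623.21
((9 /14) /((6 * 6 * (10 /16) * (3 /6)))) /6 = 1 /105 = 0.01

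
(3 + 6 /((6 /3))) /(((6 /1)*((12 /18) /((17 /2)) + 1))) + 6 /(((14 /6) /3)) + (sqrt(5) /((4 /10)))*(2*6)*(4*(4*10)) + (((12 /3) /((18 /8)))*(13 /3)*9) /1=90061 /1155 + 4800*sqrt(5)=10811.10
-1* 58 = -58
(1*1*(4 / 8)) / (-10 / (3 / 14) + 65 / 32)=-48 / 4285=-0.01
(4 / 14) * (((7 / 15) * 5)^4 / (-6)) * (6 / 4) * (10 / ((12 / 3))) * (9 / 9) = -1715 / 324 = -5.29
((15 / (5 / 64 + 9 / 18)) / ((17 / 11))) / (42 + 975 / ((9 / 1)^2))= 0.31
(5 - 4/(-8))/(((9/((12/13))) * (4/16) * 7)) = 88/273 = 0.32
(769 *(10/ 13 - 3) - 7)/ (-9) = 2488/ 13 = 191.38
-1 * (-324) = 324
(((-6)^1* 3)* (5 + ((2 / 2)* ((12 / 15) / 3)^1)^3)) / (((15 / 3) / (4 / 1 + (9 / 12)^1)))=-321841 / 3750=-85.82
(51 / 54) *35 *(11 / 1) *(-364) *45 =-5955950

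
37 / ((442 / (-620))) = -11470 / 221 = -51.90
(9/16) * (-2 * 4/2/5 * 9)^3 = -26244/125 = -209.95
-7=-7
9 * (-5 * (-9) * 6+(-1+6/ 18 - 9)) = 2343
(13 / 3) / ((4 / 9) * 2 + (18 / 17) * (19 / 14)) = 4641 / 2491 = 1.86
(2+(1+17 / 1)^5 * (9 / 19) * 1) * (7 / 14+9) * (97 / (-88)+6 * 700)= 3141911721725 / 88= 35703542292.33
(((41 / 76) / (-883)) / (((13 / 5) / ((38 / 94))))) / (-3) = 205 / 6474156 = 0.00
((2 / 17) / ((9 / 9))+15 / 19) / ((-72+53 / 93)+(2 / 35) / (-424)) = -202187580 / 15921042419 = -0.01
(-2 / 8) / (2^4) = -1 / 64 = -0.02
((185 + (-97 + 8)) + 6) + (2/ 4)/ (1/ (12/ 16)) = 819/ 8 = 102.38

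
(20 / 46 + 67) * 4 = 269.74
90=90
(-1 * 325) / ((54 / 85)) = -511.57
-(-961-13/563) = 541056/563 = 961.02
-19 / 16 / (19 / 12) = -3 / 4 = -0.75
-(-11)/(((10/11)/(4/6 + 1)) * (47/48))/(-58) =-484/1363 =-0.36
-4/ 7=-0.57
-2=-2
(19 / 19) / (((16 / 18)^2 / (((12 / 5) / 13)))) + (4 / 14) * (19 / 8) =6641 / 7280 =0.91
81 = 81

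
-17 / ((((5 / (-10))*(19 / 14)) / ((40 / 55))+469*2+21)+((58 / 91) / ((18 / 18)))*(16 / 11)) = -544544 / 30718497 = -0.02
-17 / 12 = -1.42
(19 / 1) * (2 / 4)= 19 / 2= 9.50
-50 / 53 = -0.94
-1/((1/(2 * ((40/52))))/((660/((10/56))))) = -73920/13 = -5686.15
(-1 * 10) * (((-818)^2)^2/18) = -2238634636880/9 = -248737181875.56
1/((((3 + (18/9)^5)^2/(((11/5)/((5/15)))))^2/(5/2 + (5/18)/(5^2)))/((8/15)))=109384/2813671875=0.00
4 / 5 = 0.80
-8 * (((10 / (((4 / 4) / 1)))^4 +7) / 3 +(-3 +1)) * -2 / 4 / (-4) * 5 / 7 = -50005 / 21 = -2381.19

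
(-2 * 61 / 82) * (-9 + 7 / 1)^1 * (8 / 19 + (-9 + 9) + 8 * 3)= 56608 / 779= 72.67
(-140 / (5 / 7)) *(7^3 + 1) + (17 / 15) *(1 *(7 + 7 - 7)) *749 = -922229 / 15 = -61481.93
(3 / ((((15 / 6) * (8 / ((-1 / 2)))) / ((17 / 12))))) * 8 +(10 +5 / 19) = 3577 / 380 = 9.41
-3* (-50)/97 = 150/97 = 1.55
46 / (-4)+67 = 111 / 2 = 55.50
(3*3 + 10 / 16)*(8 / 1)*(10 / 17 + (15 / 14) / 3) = 72.79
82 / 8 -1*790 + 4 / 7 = -21817 / 28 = -779.18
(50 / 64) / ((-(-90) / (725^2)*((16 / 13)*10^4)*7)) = 54665 / 1032192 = 0.05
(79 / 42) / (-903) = -79 / 37926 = -0.00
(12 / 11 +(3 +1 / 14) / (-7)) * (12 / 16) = 2109 / 4312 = 0.49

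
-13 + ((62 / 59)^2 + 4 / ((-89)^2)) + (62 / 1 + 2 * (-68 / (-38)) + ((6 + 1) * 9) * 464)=15342389550119 / 523887019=29285.68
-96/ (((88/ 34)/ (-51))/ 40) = 832320/ 11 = 75665.45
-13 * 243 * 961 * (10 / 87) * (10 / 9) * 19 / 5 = -42726060 / 29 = -1473312.41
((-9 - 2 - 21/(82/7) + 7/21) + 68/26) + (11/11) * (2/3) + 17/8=-7.05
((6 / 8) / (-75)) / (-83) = 1 / 8300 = 0.00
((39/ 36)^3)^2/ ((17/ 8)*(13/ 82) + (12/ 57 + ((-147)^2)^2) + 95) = 3760084211/ 1086161392601042688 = 0.00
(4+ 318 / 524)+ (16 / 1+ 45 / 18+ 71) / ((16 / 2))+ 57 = 152577 / 2096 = 72.79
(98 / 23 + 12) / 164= 187 / 1886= 0.10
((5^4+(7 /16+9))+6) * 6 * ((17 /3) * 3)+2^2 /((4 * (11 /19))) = 5748719 /88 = 65326.35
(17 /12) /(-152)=-17 /1824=-0.01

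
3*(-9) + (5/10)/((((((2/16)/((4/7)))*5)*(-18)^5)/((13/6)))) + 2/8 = -165853882/6200145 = -26.75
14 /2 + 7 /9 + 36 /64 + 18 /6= 1633 /144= 11.34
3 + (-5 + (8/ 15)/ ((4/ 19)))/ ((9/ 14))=-113/ 135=-0.84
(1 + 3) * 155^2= 96100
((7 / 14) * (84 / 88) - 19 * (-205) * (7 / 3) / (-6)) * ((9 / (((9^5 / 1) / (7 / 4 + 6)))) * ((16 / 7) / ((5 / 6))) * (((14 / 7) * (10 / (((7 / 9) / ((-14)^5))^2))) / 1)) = -125409153760894976 / 2673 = -46917004773997.37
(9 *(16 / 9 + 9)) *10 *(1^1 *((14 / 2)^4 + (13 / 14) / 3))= 48914675 / 21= 2329270.24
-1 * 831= -831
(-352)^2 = 123904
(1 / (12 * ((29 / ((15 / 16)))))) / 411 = 5 / 762816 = 0.00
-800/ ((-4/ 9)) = 1800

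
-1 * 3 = -3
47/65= 0.72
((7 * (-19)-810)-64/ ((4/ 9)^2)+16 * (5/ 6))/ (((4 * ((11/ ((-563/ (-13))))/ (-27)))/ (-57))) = -1086248259/ 572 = -1899035.42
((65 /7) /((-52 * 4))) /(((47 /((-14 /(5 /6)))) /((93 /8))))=279 /1504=0.19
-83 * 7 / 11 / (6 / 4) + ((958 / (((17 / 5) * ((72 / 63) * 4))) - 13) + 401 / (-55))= 275249 / 44880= 6.13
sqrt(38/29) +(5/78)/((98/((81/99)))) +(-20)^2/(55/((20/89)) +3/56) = sqrt(1102)/29 +628032835/384235852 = 2.78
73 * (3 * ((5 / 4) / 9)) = 365 / 12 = 30.42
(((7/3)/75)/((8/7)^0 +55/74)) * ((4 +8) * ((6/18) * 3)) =2072/9675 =0.21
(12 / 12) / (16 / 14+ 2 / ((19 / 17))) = 133 / 390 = 0.34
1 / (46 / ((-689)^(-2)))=1 / 21837166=0.00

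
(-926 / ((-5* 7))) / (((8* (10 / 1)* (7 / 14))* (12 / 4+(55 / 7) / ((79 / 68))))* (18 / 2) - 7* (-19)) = 0.01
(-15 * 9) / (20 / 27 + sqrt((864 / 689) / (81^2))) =-12557025 / 68876 + 3645 * sqrt(4134) / 68876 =-178.91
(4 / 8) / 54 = 1 / 108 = 0.01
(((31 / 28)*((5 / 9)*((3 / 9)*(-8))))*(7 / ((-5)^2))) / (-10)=31 / 675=0.05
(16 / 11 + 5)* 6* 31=13206 / 11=1200.55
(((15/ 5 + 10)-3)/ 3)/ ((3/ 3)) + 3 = 19/ 3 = 6.33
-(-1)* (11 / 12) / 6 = 11 / 72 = 0.15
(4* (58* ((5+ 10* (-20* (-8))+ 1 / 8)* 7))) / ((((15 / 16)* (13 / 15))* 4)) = 10426892 / 13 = 802068.62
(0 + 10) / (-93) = -10 / 93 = -0.11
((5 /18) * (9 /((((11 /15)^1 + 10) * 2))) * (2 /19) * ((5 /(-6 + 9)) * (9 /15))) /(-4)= -75 /24472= -0.00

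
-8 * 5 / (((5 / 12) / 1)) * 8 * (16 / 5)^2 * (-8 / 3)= 524288 / 25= 20971.52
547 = 547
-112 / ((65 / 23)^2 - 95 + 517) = -59248 / 227463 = -0.26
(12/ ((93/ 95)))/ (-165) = -76/ 1023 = -0.07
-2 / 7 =-0.29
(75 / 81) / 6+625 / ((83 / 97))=9823325 / 13446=730.58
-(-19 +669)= -650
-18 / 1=-18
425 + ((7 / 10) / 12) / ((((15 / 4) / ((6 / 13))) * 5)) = 2071882 / 4875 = 425.00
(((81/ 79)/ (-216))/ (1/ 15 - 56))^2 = 2025/ 281162941504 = 0.00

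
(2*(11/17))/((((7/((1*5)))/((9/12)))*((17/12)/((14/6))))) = 330/289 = 1.14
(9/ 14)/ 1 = 9/ 14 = 0.64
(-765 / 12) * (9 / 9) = -255 / 4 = -63.75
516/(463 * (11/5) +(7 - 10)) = 0.51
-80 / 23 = -3.48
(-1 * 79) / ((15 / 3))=-79 / 5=-15.80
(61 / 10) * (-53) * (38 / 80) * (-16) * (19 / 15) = 1167113 / 375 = 3112.30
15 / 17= 0.88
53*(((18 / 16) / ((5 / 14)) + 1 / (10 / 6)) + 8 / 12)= 2809 / 12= 234.08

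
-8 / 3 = -2.67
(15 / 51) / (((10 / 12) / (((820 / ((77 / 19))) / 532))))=1230 / 9163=0.13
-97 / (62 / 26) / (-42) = 1261 / 1302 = 0.97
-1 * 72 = -72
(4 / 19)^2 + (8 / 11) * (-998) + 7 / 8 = -23028587 / 31768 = -724.90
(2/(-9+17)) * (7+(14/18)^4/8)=369817/209952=1.76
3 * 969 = 2907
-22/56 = -11/28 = -0.39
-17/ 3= -5.67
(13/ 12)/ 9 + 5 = 553/ 108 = 5.12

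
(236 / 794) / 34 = 59 / 6749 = 0.01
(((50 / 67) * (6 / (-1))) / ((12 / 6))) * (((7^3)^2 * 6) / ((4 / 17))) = -450007425 / 67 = -6716528.73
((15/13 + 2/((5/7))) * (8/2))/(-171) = -1028/11115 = -0.09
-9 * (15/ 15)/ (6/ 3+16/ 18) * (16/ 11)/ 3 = -216/ 143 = -1.51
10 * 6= 60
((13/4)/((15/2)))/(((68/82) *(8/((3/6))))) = 533/16320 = 0.03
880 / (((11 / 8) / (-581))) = -371840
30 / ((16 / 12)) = 45 / 2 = 22.50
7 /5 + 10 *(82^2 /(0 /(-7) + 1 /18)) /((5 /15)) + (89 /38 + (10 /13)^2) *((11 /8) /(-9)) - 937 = 8392324974593 /2311920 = 3630023.95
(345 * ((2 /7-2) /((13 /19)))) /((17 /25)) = -1271.17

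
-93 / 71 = -1.31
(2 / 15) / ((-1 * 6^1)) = -1 / 45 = -0.02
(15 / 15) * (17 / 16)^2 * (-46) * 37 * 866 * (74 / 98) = -3940188719 / 3136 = -1256437.73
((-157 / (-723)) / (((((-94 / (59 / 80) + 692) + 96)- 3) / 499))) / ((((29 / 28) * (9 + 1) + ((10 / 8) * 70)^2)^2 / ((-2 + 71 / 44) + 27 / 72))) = -452979226 / 14217695876127112875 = -0.00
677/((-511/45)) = -59.62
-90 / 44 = -45 / 22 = -2.05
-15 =-15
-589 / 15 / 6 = -589 / 90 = -6.54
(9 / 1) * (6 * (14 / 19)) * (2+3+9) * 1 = 10584 / 19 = 557.05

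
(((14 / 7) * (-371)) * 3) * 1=-2226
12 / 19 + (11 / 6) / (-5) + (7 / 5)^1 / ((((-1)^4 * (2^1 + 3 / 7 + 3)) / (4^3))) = 16.77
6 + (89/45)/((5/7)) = 1973/225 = 8.77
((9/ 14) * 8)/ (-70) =-0.07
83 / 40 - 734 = -29277 / 40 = -731.92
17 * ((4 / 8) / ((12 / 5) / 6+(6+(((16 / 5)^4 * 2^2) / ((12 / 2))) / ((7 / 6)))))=74375 / 580288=0.13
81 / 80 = 1.01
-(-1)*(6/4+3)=9/2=4.50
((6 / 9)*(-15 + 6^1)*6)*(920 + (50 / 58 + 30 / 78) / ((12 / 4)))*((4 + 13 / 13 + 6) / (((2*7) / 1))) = -68705340 / 2639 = -26034.61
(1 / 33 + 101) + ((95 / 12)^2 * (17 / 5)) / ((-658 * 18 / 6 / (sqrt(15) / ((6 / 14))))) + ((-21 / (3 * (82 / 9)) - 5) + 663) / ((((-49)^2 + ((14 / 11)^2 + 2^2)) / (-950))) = -20804025427 / 131331651 - 30685 * sqrt(15) / 121824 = -159.38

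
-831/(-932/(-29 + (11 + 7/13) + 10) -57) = -80607/6587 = -12.24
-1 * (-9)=9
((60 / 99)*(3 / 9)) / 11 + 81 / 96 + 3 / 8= 43111 / 34848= 1.24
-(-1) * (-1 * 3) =-3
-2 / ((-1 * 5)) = 2 / 5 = 0.40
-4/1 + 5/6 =-19/6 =-3.17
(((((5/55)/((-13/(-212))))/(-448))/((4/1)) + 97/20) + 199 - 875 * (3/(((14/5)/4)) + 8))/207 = -3378143033/66306240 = -50.95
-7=-7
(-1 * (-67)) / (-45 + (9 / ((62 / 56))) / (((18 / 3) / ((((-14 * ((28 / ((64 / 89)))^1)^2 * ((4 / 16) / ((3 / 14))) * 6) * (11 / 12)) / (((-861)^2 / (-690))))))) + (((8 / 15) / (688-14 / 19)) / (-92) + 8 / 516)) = 43286094065466240 / 81900116528776999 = 0.53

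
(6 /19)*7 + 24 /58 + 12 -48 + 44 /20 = -85889 /2755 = -31.18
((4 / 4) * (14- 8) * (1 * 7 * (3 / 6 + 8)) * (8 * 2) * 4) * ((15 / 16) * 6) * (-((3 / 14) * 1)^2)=-41310 / 7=-5901.43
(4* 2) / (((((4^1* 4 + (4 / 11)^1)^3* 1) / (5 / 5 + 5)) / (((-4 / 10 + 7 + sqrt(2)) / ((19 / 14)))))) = 9317* sqrt(2) / 1154250 + 102487 / 1923750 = 0.06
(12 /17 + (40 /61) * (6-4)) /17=2092 /17629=0.12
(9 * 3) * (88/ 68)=594/ 17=34.94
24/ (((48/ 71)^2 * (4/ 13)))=65533/ 384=170.66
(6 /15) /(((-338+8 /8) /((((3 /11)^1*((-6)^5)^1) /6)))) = 0.42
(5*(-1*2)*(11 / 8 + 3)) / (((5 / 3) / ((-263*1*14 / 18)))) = 64435 / 12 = 5369.58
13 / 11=1.18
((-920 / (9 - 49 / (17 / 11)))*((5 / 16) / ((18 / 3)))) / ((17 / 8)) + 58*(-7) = -234499 / 579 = -405.01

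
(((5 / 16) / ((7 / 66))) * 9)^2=2205225 / 3136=703.20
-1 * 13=-13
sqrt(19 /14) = sqrt(266) /14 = 1.16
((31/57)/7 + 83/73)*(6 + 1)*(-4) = -141520/4161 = -34.01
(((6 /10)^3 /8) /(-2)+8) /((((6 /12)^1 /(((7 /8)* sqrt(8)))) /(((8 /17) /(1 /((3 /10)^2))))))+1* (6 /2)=1006299* sqrt(2) /850000+3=4.67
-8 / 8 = -1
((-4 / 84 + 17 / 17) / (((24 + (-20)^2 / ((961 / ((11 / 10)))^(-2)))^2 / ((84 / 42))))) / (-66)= -6655 / 21492857522713612663152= -0.00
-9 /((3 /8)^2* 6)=-32 /3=-10.67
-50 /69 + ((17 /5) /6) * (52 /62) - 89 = -318174 /3565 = -89.25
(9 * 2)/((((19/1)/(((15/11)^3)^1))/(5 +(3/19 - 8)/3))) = 2754000/480491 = 5.73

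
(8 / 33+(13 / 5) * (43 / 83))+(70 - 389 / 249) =319674 / 4565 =70.03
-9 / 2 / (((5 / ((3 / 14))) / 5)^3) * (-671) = 29.71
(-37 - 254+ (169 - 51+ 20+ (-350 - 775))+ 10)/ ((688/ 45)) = -14265/ 172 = -82.94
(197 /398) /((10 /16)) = 788 /995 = 0.79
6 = 6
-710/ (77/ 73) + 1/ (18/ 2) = -466393/ 693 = -673.01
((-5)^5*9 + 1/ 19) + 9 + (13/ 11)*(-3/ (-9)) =-17628452/ 627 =-28115.55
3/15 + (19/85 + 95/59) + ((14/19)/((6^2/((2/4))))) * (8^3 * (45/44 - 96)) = -1558445707/3144405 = -495.62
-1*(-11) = 11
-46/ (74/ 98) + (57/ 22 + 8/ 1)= -40967/ 814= -50.33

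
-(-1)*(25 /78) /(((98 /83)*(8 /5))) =0.17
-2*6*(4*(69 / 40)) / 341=-414 / 1705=-0.24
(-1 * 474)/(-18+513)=-158/165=-0.96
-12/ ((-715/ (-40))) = -96/ 143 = -0.67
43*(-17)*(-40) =29240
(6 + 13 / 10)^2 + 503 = 55629 / 100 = 556.29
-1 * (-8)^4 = -4096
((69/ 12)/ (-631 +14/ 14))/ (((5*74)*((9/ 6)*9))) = -23/ 12587400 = -0.00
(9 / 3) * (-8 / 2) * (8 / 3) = -32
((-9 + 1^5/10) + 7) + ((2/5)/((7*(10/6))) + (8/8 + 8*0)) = -303/350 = -0.87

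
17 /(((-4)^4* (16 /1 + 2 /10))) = 85 /20736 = 0.00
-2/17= -0.12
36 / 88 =9 / 22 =0.41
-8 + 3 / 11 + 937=10222 / 11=929.27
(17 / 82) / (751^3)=0.00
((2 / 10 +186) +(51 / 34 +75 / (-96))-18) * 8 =27027 / 20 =1351.35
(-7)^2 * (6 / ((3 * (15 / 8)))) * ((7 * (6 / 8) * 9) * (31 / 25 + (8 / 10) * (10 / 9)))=657188 / 125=5257.50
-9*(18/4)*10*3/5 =-243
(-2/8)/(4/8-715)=0.00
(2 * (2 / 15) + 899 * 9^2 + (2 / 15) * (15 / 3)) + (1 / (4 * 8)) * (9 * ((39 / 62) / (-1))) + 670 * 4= 2246872751 / 29760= 75499.76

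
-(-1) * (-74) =-74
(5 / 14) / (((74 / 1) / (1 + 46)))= 235 / 1036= 0.23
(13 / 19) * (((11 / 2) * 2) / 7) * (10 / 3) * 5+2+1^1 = 8347 / 399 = 20.92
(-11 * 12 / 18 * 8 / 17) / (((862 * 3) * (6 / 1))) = -44 / 197829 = -0.00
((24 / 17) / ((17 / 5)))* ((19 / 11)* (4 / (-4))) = -2280 / 3179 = -0.72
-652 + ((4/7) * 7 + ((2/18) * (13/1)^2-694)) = -11909/9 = -1323.22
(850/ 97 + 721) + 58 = 76413/ 97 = 787.76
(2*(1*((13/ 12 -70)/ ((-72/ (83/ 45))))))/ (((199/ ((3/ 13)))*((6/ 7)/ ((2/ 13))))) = 480487/ 653786640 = 0.00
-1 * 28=-28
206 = 206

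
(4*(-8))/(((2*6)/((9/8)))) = -3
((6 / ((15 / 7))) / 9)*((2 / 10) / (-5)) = -14 / 1125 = -0.01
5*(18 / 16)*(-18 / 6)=-135 / 8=-16.88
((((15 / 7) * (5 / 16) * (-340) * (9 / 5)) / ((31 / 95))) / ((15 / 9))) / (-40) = 18.84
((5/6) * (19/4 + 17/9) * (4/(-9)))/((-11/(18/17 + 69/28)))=0.79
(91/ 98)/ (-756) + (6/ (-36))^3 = -31/ 5292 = -0.01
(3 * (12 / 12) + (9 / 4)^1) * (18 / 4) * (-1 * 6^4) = -30618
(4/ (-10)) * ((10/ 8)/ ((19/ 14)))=-7/ 19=-0.37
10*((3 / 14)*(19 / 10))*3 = 171 / 14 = 12.21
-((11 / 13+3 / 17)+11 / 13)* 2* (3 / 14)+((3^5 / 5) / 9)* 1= 4.60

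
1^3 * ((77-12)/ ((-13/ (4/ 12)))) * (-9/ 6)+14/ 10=39/ 10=3.90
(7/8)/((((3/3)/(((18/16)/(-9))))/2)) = -0.22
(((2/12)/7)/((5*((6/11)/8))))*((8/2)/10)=44/1575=0.03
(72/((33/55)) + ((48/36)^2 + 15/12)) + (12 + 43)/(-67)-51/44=802910/6633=121.05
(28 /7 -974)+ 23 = -947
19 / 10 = 1.90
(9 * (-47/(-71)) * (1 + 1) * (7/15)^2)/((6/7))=16121/5325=3.03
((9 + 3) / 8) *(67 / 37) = 201 / 74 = 2.72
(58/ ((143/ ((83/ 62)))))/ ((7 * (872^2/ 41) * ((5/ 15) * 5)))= 296061/ 117977379520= 0.00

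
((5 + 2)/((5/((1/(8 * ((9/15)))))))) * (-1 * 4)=-7/6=-1.17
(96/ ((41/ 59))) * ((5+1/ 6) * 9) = 263376/ 41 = 6423.80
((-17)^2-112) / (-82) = -177 / 82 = -2.16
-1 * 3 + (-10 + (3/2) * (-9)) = -53/2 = -26.50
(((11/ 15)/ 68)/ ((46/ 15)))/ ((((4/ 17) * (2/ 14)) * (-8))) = -77/ 5888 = -0.01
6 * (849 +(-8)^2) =5478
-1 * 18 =-18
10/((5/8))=16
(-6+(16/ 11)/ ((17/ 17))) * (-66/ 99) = 100/ 33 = 3.03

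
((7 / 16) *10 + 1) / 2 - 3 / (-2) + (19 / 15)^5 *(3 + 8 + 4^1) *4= 161862211 / 810000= 199.83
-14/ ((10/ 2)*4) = -7/ 10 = -0.70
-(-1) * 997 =997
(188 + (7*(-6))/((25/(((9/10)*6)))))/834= 11183/52125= 0.21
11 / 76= 0.14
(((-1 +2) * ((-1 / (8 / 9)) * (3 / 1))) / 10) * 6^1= -81 / 40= -2.02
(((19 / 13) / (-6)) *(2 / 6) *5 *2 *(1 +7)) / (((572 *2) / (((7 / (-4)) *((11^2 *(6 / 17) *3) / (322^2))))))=1045 / 85109752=0.00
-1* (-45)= 45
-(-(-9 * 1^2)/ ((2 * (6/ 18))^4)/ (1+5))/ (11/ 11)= -243/ 32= -7.59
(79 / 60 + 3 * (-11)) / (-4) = 1901 / 240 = 7.92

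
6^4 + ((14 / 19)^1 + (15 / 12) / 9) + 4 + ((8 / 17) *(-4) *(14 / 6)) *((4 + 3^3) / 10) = 74841299 / 58140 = 1287.26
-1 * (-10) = 10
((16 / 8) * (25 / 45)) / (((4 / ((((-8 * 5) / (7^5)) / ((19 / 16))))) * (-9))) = 1600 / 25865973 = 0.00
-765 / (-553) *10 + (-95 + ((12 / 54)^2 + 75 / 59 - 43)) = -324655273 / 2642787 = -122.85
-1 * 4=-4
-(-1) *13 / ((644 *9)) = 13 / 5796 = 0.00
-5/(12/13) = -65/12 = -5.42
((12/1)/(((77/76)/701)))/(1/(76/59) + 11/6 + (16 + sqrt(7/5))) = 3092364930240/6903154489 -33233995008*sqrt(35)/6903154489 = 419.48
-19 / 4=-4.75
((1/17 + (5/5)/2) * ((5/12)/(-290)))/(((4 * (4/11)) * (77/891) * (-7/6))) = 0.01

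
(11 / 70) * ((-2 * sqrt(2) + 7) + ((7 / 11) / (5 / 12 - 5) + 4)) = 6571 / 3850 - 11 * sqrt(2) / 35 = 1.26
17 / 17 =1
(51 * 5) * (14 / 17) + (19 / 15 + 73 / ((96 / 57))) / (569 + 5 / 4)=57502613 / 273720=210.08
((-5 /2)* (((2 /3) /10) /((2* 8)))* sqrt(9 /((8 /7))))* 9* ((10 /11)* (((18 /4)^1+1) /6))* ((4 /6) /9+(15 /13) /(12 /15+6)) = -14545* sqrt(14) /1018368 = -0.05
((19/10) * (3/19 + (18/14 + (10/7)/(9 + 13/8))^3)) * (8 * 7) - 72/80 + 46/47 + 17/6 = 55069607333/169719585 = 324.47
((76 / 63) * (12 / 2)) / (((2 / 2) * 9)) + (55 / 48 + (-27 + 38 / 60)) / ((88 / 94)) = -17387893 / 665280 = -26.14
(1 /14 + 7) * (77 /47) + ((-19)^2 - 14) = 33707 /94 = 358.59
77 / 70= 11 / 10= 1.10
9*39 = 351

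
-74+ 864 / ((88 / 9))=158 / 11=14.36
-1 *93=-93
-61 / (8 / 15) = -114.38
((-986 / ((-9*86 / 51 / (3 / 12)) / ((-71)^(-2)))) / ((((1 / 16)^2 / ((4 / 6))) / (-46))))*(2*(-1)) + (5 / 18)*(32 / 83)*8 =51.45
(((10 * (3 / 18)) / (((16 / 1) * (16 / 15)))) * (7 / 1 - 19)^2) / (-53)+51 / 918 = -1601 / 7632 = -0.21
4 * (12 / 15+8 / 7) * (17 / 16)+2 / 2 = 324 / 35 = 9.26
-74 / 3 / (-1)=74 / 3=24.67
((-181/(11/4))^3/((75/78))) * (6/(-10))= 29601267072/166375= 177918.96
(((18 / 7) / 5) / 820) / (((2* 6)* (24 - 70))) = -3 / 2640400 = -0.00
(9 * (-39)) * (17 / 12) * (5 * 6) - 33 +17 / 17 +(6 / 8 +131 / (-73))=-14950.54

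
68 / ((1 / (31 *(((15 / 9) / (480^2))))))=527 / 34560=0.02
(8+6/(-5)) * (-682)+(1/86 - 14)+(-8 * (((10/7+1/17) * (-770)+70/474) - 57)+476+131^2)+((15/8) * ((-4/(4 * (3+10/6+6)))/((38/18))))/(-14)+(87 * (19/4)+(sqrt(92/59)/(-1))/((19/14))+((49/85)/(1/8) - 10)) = 1357320652420951/58987138560 - 28 * sqrt(1357)/1121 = 23009.53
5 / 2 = 2.50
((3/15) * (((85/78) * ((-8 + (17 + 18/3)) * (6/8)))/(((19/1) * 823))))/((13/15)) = 3825/21141224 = 0.00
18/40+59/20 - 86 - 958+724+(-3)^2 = -307.60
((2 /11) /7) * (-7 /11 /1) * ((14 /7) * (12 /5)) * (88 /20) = -0.35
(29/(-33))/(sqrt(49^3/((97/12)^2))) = -2813/135828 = -0.02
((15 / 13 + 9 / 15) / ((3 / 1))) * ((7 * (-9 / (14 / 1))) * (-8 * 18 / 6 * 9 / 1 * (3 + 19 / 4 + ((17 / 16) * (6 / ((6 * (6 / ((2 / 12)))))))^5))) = 9336147874128899 / 2119969013760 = 4403.91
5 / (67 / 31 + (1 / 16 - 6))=-2480 / 1873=-1.32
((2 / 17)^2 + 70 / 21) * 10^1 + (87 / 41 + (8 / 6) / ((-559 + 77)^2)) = 73486939018 / 2064605307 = 35.59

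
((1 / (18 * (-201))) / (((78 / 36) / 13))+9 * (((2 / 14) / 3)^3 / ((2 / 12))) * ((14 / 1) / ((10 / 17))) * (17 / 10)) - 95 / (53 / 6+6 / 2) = -408758768 / 52445925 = -7.79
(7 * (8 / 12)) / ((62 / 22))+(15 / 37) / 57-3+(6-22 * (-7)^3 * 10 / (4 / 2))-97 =2460712771 / 65379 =37637.66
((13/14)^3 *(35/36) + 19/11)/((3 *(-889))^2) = 388963/1104147985248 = 0.00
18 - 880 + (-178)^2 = 30822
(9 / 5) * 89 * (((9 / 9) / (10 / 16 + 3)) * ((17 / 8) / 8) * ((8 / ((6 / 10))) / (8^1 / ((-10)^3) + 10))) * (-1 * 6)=-3404250 / 36221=-93.99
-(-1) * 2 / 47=2 / 47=0.04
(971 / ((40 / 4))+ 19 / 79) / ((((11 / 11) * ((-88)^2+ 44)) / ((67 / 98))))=0.01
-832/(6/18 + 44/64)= -39936/49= -815.02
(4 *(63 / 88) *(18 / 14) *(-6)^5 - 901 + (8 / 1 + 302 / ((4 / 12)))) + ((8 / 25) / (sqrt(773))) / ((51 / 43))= -28616.81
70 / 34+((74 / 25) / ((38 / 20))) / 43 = 145491 / 69445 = 2.10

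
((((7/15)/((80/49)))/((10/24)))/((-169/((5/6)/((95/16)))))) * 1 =-686/1204125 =-0.00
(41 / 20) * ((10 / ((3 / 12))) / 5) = 82 / 5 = 16.40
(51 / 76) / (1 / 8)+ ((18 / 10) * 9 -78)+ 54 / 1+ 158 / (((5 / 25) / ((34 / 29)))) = 2545001 / 2755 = 923.78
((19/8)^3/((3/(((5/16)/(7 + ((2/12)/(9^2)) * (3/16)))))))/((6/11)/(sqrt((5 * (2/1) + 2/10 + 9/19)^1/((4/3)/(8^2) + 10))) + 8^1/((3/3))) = 5110677/204207268 - 35739 * sqrt(91390)/6534632576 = 0.02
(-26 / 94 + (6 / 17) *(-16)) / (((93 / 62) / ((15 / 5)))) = -9466 / 799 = -11.85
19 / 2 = 9.50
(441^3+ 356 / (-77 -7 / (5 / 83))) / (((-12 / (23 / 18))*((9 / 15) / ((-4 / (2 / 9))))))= 207125177765 / 756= 273975102.86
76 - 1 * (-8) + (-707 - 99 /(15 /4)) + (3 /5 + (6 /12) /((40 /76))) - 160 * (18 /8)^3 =-49407 /20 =-2470.35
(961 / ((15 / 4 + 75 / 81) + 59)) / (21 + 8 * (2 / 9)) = 934092 / 1409785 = 0.66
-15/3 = -5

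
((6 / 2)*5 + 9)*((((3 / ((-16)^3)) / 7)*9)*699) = -56619 / 3584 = -15.80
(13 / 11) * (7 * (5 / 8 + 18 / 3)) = 4823 / 88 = 54.81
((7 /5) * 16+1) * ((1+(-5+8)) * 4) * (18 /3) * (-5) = -11232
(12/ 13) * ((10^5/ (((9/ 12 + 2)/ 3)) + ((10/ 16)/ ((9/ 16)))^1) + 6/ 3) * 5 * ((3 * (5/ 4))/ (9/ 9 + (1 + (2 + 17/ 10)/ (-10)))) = 27000770000/ 23309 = 1158383.89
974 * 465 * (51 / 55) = 4619682 / 11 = 419971.09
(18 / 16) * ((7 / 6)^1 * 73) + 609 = 704.81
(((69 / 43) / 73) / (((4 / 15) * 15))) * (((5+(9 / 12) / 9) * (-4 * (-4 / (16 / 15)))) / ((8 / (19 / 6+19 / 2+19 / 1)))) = 666425 / 401792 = 1.66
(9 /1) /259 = 9 /259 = 0.03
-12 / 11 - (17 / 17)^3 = -23 / 11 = -2.09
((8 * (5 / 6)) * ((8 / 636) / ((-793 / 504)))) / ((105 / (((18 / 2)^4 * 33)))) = -4618944 / 42029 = -109.90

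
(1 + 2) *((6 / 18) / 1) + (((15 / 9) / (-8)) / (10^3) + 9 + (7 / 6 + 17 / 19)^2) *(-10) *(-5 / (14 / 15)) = 344857769 / 485184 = 710.78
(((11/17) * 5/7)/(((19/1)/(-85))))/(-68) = 275/9044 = 0.03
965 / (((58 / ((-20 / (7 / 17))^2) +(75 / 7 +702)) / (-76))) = -29673364000 / 288374147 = -102.90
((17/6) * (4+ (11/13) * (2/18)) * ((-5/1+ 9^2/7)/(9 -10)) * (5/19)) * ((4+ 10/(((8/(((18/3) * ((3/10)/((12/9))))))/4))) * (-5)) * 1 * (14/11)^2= 1409349725/806949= 1746.52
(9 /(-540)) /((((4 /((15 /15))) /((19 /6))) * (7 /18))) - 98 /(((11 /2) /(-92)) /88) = 80783341 /560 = 144255.97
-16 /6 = -8 /3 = -2.67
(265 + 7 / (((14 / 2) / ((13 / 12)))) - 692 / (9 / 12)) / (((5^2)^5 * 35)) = -7879 / 4101562500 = -0.00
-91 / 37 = -2.46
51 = 51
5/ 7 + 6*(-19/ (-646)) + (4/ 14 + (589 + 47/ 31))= 311822/ 527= 591.69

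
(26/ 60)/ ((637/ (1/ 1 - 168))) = -167/ 1470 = -0.11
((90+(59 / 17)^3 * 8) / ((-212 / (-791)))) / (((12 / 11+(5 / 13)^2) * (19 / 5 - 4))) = -3328511615 / 520778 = -6391.42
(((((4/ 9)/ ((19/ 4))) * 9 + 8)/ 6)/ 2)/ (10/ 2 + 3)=7/ 76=0.09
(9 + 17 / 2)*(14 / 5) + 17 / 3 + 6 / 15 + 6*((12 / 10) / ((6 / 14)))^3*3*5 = 152306 / 75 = 2030.75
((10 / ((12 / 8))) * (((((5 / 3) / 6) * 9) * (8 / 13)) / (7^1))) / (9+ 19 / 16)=6400 / 44499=0.14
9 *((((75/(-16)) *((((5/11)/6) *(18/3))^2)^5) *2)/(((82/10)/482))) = -7943115234375/4253737634564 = -1.87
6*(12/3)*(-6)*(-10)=1440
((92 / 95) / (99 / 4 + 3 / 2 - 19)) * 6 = 2208 / 2755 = 0.80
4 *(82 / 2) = 164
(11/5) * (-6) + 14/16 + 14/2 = -5.32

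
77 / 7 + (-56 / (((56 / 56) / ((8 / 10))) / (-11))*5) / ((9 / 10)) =24739 / 9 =2748.78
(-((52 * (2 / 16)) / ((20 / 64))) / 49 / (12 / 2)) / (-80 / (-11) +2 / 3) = -286 / 32095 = -0.01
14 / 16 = 7 / 8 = 0.88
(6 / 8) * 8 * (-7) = -42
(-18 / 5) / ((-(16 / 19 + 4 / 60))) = 1026 / 259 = 3.96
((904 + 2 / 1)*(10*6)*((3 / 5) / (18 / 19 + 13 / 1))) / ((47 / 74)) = 45858096 / 12455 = 3681.90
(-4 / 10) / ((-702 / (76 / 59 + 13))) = 281 / 34515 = 0.01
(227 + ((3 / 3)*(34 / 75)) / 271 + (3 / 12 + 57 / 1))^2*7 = 3738395020744447 / 6609690000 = 565593.09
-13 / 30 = -0.43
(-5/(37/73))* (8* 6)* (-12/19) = 210240/703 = 299.06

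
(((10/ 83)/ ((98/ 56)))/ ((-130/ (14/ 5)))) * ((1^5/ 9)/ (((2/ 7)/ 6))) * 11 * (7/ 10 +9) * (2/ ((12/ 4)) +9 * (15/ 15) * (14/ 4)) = -2883034/ 242775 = -11.88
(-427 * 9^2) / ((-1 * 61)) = 567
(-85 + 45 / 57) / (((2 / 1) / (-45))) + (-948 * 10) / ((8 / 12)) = -234180 / 19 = -12325.26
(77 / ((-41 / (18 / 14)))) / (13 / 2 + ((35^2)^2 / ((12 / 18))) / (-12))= 264 / 20507831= 0.00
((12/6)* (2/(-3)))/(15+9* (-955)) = 1/6435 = 0.00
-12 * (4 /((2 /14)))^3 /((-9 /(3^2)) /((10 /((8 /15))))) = 4939200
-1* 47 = -47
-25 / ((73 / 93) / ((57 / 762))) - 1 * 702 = -13060659 / 18542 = -704.38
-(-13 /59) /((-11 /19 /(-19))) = 7.23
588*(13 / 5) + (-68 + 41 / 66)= 482269 / 330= 1461.42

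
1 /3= 0.33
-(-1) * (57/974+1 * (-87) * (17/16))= -719817/7792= -92.38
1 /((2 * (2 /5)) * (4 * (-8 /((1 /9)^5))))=-5 /7558272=-0.00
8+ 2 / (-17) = 134 / 17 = 7.88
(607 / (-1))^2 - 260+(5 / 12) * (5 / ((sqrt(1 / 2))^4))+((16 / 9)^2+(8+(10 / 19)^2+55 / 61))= 656775961003 / 1783701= 368209.67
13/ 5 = 2.60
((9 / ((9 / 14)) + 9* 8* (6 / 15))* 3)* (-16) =-10272 / 5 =-2054.40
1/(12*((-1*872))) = -1/10464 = -0.00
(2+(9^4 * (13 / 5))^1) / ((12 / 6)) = 85303 / 10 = 8530.30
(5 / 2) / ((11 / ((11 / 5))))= 1 / 2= 0.50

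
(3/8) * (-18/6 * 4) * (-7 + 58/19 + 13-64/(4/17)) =22482/19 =1183.26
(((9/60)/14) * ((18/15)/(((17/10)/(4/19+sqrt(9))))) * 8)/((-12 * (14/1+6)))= -183/226100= -0.00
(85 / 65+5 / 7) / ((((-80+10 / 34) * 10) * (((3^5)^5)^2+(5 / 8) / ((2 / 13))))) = -25024 / 7081632909787510676665284309725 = -0.00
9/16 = 0.56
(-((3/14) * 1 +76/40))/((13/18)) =-1332/455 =-2.93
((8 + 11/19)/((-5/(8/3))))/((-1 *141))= 1304/40185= 0.03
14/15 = 0.93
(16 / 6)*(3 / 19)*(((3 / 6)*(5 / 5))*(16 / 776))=8 / 1843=0.00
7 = 7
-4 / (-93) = 4 / 93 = 0.04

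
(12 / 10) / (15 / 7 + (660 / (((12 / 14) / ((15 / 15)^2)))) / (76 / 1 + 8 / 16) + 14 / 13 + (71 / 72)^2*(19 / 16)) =769886208 / 9264222085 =0.08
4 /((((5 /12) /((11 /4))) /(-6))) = -792 /5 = -158.40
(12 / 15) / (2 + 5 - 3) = 1 / 5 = 0.20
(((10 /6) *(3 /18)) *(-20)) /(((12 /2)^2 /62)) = -775 /81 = -9.57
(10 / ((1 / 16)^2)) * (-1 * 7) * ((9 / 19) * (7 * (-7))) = 7902720 / 19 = 415932.63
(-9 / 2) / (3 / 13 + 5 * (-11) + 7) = 13 / 138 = 0.09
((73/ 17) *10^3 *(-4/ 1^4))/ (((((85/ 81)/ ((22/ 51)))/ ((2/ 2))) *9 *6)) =-642400/ 4913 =-130.76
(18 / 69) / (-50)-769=-442178 / 575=-769.01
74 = 74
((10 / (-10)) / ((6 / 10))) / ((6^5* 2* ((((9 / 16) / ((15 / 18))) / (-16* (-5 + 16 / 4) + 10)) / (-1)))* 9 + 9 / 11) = 3575 / 7792713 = 0.00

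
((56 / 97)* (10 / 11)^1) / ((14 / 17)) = 680 / 1067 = 0.64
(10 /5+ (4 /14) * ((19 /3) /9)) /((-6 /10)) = -2080 /567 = -3.67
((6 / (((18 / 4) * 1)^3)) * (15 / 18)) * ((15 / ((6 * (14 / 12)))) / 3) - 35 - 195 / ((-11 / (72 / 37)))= -964715 / 2076921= -0.46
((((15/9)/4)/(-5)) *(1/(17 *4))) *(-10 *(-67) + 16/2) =-113/136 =-0.83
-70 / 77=-10 / 11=-0.91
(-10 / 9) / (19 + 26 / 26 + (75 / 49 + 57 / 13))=-3185 / 74286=-0.04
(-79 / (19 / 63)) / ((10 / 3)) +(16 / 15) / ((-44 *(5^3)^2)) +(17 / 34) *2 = -7600828277 / 97968750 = -77.58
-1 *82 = -82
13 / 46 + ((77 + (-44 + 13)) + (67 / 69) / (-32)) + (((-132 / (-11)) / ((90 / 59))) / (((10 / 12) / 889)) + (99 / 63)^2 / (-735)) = 372795403959 / 44178400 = 8438.41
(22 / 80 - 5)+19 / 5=-37 / 40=-0.92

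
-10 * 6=-60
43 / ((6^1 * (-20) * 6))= -43 / 720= -0.06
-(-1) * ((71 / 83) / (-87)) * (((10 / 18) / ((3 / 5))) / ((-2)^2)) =-1775 / 779868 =-0.00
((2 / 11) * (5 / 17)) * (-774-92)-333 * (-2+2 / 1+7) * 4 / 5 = -1786888 / 935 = -1911.11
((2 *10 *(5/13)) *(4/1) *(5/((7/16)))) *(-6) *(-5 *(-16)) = -15360000/91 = -168791.21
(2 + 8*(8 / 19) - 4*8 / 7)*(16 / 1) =1696 / 133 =12.75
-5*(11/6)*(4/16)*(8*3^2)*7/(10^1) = -231/2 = -115.50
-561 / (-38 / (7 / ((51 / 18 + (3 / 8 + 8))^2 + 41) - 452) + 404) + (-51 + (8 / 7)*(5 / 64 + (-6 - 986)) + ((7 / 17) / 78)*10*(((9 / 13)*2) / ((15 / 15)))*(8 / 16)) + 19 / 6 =-1031420227399349 / 872008294248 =-1182.81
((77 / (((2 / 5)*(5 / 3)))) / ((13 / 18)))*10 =20790 / 13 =1599.23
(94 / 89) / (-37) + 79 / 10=259207 / 32930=7.87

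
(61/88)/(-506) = -61/44528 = -0.00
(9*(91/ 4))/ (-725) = -819/ 2900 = -0.28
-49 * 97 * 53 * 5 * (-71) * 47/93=45194641.56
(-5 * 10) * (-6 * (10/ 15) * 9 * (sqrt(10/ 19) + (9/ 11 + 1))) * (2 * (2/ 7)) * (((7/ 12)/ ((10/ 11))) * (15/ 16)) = 2475 * sqrt(190)/ 76 + 1125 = 1573.89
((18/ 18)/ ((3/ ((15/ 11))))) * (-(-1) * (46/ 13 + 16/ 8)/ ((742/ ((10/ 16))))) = 225/ 106106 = 0.00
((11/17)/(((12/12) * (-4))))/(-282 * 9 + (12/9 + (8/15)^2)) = 2475/38806648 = 0.00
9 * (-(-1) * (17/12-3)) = -57/4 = -14.25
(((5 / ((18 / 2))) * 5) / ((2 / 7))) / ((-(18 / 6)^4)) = -0.12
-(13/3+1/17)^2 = -50176/2601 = -19.29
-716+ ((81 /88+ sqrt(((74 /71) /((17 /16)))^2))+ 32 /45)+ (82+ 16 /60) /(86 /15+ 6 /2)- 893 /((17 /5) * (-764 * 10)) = -42092877136649 /59796687060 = -703.93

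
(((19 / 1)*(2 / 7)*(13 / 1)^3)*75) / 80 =626145 / 56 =11181.16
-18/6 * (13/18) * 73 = -949/6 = -158.17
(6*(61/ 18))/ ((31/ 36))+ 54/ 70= 26457/ 1085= 24.38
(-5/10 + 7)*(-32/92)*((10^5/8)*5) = -3250000/23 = -141304.35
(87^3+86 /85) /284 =2318.68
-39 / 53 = -0.74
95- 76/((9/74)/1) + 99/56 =-266173/504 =-528.12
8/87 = 0.09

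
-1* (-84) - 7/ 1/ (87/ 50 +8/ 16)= 647/ 8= 80.88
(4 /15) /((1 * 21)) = 4 /315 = 0.01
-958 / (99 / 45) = -4790 / 11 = -435.45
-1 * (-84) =84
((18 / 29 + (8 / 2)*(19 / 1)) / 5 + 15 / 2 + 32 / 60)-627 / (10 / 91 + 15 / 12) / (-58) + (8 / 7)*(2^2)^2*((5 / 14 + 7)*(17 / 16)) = 2476031 / 14210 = 174.25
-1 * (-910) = 910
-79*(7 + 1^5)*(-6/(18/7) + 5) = -5056/3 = -1685.33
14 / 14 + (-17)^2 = 290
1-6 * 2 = -11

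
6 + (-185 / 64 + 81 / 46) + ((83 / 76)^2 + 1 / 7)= 6.21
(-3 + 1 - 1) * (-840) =2520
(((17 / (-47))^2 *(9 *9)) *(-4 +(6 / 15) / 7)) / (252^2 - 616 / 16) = -6460884 / 9813670265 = -0.00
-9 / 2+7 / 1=5 / 2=2.50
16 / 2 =8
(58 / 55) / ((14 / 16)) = 464 / 385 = 1.21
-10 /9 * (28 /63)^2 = -160 /729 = -0.22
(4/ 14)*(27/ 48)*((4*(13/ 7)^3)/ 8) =19773/ 38416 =0.51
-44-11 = -55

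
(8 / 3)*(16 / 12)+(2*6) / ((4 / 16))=464 / 9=51.56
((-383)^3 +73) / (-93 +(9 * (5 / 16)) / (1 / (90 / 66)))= 9887999264 / 15693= 630089.80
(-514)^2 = 264196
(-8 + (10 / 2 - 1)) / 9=-4 / 9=-0.44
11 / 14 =0.79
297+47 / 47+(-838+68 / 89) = -47992 / 89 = -539.24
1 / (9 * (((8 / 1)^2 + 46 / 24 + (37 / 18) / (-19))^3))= 35557056 / 91203997817197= 0.00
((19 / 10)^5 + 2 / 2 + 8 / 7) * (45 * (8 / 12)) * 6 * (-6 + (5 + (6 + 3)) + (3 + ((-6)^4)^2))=284687096809599 / 35000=8133917051.70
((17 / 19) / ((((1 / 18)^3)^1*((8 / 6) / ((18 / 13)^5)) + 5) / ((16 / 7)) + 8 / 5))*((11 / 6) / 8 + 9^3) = 8196798200886720 / 47581681686869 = 172.27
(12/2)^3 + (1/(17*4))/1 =14689/68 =216.01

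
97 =97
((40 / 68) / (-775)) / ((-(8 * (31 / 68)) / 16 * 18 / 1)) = 0.00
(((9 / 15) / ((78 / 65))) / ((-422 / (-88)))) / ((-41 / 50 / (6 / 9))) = -2200 / 25953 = -0.08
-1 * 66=-66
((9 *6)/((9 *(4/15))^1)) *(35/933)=525/622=0.84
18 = 18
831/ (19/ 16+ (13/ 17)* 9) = 226032/ 2195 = 102.98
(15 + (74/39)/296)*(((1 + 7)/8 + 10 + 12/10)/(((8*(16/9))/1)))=428403/33280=12.87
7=7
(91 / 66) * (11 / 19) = 91 / 114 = 0.80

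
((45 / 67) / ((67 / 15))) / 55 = 135 / 49379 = 0.00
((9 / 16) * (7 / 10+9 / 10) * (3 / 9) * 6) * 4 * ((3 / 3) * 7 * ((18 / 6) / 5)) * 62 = 46872 / 25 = 1874.88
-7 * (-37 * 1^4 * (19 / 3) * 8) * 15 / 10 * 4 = 78736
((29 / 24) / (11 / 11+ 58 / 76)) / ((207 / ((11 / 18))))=6061 / 2995704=0.00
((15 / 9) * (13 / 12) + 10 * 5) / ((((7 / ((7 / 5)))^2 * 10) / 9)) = 373 / 200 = 1.86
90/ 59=1.53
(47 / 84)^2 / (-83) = -2209 / 585648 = -0.00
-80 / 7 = -11.43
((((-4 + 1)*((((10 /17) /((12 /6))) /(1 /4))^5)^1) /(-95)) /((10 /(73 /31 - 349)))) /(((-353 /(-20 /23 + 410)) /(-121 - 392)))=-524205354240000 /357362388473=-1466.87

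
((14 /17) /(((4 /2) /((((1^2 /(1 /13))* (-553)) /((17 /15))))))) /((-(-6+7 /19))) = -14342055 /30923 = -463.80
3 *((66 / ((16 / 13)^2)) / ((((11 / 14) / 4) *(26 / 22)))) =563.06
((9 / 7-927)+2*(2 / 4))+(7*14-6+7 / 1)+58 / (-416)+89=-1072859 / 1456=-736.85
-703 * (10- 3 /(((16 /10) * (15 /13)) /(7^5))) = 153542933 /8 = 19192866.62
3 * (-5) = -15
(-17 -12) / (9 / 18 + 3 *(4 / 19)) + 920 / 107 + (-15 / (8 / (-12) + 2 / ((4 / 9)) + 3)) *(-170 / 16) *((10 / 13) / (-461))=-38593186929 / 2261051026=-17.07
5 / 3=1.67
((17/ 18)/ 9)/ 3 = 17/ 486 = 0.03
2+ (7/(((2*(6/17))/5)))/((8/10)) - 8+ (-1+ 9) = 3071/48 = 63.98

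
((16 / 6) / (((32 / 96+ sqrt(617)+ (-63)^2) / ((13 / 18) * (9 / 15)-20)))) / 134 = -13979992 / 142503885555+ 1174 * sqrt(617) / 47501295185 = -0.00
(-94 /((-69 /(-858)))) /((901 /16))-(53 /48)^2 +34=12.02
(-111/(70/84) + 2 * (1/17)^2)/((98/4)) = -384928/70805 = -5.44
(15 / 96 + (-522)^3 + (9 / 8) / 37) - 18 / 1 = -142236665.81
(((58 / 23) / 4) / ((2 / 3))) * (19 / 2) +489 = 91629 / 184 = 497.98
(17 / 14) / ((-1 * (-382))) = 17 / 5348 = 0.00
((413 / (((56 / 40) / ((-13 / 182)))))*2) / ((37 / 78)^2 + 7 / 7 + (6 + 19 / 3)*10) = -0.34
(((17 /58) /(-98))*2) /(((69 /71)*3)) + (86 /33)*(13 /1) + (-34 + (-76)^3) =-438976.12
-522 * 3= -1566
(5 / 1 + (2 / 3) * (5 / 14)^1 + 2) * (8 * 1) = 1216 / 21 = 57.90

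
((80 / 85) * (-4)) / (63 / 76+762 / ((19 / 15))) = -4864 / 778311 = -0.01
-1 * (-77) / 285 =77 / 285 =0.27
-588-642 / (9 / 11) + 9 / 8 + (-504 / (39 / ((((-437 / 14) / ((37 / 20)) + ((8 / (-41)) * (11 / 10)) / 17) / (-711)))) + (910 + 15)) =-1420190375399 / 3178236360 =-446.85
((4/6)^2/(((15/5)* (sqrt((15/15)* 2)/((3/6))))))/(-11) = -sqrt(2)/297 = -0.00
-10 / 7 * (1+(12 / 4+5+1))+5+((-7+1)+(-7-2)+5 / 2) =-305 / 14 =-21.79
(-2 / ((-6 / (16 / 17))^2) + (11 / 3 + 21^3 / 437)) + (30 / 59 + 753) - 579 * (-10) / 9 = 95338198885 / 67061583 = 1421.65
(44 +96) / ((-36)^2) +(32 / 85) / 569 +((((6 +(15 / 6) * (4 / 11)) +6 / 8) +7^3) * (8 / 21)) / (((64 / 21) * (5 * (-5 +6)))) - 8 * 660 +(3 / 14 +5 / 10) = -5270.41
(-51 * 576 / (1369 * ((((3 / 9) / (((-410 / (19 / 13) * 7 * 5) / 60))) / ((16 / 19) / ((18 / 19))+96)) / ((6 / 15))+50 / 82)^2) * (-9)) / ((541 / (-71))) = -68.18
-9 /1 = -9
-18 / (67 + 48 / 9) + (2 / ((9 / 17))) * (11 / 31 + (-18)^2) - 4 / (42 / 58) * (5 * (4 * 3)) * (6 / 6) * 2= 1098044 / 1953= 562.23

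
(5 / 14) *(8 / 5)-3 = -17 / 7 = -2.43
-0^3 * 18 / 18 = 0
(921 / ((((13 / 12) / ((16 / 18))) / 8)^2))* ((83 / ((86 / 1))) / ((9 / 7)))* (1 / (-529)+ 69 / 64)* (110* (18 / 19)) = 732065199810560 / 219121851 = 3340904.60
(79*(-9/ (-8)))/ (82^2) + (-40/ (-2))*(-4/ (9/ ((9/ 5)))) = -859961/ 53792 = -15.99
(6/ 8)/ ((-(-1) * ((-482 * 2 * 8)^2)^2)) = 3/ 14149075855212544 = 0.00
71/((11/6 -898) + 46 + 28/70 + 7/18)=-3195/38222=-0.08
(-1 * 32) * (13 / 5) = -416 / 5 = -83.20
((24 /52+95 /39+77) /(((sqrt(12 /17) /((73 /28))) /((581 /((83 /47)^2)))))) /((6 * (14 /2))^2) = 125619203 * sqrt(51) /34260408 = 26.18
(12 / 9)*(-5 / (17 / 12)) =-80 / 17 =-4.71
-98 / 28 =-7 / 2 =-3.50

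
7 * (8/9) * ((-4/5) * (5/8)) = -28/9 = -3.11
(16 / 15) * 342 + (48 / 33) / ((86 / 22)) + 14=81522 / 215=379.17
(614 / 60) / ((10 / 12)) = 307 / 25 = 12.28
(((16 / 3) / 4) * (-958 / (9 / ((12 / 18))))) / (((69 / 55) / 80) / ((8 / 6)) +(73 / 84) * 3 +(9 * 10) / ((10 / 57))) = -944204800 / 5145464169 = -0.18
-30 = -30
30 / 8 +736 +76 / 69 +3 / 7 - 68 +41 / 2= 1340383 / 1932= 693.78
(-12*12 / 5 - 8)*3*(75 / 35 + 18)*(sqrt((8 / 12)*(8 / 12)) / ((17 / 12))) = -622656 / 595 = -1046.48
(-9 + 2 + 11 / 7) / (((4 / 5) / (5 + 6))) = -74.64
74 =74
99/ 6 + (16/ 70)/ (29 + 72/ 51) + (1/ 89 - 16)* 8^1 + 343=745954393/ 3220910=231.60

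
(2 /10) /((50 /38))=19 /125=0.15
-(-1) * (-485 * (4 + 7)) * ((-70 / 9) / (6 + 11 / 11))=53350 / 9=5927.78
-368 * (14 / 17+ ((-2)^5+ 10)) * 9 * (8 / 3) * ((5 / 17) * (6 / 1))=95385600 / 289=330053.98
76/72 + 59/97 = 2905/1746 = 1.66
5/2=2.50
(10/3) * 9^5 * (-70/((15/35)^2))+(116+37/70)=-5250978843/70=-75013983.47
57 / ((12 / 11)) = 209 / 4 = 52.25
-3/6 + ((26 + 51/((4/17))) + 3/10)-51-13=3571/20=178.55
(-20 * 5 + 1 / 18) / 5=-1799 / 90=-19.99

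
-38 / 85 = -0.45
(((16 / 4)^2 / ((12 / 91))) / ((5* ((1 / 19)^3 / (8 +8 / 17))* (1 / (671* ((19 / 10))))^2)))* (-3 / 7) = -2086982894616048 / 2125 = -982109597466.38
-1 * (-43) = 43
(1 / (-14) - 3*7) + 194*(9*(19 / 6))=77111 / 14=5507.93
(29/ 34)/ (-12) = -29/ 408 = -0.07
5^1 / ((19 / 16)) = 80 / 19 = 4.21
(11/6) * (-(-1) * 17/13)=187/78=2.40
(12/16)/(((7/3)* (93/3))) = 9/868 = 0.01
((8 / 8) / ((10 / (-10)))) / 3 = -1 / 3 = -0.33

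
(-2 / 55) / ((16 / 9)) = -9 / 440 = -0.02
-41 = -41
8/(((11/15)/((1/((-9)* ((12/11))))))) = -10/9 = -1.11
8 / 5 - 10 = -42 / 5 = -8.40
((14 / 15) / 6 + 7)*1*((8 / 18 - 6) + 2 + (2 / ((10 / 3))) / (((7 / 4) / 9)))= -6808 / 2025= -3.36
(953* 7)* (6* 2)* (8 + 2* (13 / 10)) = 4242756 / 5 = 848551.20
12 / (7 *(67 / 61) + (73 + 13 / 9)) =6588 / 45091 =0.15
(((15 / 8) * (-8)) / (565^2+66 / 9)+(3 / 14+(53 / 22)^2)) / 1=19526331673 / 3244677436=6.02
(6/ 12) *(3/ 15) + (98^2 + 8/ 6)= 288163/ 30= 9605.43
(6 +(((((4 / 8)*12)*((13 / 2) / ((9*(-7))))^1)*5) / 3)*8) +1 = -79 / 63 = -1.25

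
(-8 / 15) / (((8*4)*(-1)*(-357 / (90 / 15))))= -1 / 3570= -0.00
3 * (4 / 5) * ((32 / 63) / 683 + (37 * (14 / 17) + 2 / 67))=5979455632 / 81683385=73.20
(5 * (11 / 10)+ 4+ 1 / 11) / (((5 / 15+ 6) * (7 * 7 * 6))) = 211 / 40964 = 0.01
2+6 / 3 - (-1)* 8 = 12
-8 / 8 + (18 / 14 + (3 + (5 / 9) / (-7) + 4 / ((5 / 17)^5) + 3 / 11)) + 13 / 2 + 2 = 7923571583 / 4331250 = 1829.40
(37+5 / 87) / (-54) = -1612 / 2349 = -0.69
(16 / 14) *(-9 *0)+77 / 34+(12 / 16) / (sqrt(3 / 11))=sqrt(33) / 4+77 / 34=3.70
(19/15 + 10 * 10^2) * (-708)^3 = -1776722227776/5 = -355344445555.20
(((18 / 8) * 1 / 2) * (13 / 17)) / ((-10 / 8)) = -117 / 170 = -0.69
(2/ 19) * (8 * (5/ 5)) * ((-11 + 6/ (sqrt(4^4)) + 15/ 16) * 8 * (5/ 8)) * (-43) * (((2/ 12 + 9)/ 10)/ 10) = 73315/ 456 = 160.78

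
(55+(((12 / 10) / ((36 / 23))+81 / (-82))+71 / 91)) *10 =6218728 / 11193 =555.59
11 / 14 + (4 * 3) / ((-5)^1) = -113 / 70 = -1.61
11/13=0.85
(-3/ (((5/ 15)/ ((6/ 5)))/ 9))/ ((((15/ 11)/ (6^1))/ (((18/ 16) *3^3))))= -649539/ 50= -12990.78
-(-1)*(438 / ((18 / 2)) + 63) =335 / 3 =111.67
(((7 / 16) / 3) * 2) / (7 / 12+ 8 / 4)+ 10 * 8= 4967 / 62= 80.11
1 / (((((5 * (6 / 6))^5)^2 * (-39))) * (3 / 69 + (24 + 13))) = -23 / 324492187500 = -0.00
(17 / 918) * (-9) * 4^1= -2 / 3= -0.67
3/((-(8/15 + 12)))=-45/188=-0.24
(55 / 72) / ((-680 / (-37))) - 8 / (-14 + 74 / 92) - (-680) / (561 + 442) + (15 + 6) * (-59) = -434028700589 / 350680896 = -1237.67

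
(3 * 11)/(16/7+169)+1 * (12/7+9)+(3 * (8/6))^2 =26.91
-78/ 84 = -0.93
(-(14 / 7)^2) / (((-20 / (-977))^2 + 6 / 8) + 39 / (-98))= -748350736 / 65940901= -11.35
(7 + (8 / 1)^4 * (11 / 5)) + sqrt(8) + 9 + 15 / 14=2 * sqrt(2) + 631979 / 70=9031.10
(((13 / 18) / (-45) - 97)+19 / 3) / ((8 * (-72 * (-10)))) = -73453 / 4665600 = -0.02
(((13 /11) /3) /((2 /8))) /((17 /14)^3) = 142688 /162129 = 0.88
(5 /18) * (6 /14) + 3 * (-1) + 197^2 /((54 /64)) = 17385343 /378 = 45992.97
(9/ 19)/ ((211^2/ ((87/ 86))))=783/ 72747314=0.00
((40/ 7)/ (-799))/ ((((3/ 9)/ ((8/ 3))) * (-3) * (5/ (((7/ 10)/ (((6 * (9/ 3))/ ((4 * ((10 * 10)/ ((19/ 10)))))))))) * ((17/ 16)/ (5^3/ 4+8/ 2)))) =51200/ 49419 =1.04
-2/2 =-1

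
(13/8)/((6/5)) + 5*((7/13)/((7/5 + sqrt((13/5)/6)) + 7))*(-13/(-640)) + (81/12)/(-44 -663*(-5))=4501448347/3303134304 -35*sqrt(390)/1346432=1.36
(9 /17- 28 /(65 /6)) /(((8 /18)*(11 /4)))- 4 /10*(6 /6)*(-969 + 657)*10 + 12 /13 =15160221 /12155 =1247.24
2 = 2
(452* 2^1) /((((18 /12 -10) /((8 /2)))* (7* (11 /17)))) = -7232 /77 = -93.92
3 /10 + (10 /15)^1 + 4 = 149 /30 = 4.97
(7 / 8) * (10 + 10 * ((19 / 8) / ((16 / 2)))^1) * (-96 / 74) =-8715 / 592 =-14.72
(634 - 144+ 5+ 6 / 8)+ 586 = 1081.75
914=914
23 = 23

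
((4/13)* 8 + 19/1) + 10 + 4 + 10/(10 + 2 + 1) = 471/13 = 36.23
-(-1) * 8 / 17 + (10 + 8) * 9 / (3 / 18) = 16532 / 17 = 972.47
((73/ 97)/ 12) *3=73/ 388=0.19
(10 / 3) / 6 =5 / 9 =0.56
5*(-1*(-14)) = 70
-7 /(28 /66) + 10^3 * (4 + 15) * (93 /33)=1177637 /22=53528.95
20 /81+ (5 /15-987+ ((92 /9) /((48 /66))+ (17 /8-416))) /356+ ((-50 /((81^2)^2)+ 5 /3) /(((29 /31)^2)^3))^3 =560818636780692754999364099695966547123957040279986797 /47810597773282012105049344729431741547418474766232608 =11.73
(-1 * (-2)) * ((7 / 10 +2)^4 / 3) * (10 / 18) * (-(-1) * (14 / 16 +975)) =153665181 / 8000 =19208.15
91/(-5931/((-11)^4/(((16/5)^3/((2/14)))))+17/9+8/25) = -214124625/213442829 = -1.00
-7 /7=-1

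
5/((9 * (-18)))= -5/162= -0.03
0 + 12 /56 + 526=7367 /14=526.21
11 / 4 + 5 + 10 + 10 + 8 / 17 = 1919 / 68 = 28.22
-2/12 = -1/6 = -0.17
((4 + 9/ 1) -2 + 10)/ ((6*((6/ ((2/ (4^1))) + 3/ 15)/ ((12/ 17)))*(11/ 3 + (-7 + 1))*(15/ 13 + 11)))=-585/ 81923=-0.01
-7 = -7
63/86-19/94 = 1072/2021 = 0.53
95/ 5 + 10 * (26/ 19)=32.68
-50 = -50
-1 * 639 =-639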